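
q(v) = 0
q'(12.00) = 0.00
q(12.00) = 0.00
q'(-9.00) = 0.00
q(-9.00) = 0.00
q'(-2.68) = 0.00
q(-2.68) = 0.00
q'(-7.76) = 0.00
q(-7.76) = 0.00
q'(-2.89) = 0.00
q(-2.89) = 0.00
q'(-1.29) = 0.00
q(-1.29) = 0.00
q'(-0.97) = 0.00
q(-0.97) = 0.00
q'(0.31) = 0.00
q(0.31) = 0.00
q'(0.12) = 0.00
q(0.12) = 0.00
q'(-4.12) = 0.00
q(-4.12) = 0.00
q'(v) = 0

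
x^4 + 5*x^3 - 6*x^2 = x^2*(x - 1)*(x + 6)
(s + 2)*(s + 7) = s^2 + 9*s + 14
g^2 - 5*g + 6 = (g - 3)*(g - 2)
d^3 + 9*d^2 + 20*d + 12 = (d + 1)*(d + 2)*(d + 6)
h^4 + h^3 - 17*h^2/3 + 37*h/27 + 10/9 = (h - 5/3)*(h - 2/3)*(h + 1/3)*(h + 3)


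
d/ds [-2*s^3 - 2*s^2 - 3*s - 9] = -6*s^2 - 4*s - 3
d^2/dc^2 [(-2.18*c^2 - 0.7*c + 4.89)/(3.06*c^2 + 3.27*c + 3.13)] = (30.517992*c^3 + 400.005648*c^2 + 333.808668*c - 17.479666)/(28.652616*c^6 + 91.856916*c^5 + 186.085026*c^4 + 222.882219*c^3 + 190.341873*c^2 + 96.107589*c + 30.664297)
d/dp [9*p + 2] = 9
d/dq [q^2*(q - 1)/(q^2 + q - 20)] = q*(-q*(q - 1)*(2*q + 1) + (3*q - 2)*(q^2 + q - 20))/(q^2 + q - 20)^2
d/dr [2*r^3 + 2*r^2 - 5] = 2*r*(3*r + 2)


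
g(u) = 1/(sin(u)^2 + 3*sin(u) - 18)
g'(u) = (-2*sin(u)*cos(u) - 3*cos(u))/(sin(u)^2 + 3*sin(u) - 18)^2 = -(2*sin(u) + 3)*cos(u)/(sin(u)^2 + 3*sin(u) - 18)^2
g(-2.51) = -0.05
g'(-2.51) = 0.00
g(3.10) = -0.06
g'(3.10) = 0.01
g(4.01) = -0.05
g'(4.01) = 0.00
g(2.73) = -0.06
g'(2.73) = 0.01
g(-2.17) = -0.05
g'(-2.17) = 0.00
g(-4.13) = -0.07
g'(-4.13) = 0.01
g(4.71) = -0.05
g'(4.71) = 0.00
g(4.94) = -0.05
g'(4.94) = -0.00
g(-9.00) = -0.05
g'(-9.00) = 0.01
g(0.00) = -0.06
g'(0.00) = -0.00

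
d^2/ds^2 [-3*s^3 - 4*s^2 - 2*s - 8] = -18*s - 8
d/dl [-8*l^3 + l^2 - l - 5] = -24*l^2 + 2*l - 1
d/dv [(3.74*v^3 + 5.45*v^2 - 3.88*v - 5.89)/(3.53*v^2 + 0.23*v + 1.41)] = (13.2022*v^4 + 1.7204*v^3 + 30.7701*v^2 + 56.9524*v - 4.1161)/(12.4609*v^4 + 1.6238*v^3 + 10.0075*v^2 + 0.6486*v + 1.9881)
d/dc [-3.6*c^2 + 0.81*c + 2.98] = 0.81 - 7.2*c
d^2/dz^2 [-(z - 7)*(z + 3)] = -2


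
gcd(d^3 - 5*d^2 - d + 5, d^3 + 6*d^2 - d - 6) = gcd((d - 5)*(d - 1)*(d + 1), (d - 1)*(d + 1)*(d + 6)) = d^2 - 1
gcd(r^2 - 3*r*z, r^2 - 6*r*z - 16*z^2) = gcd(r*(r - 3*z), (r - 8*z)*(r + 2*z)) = 1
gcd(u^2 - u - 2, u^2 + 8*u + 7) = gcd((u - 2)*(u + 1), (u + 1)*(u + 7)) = u + 1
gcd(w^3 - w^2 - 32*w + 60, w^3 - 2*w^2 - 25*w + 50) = w^2 - 7*w + 10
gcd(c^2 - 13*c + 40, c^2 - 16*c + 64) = c - 8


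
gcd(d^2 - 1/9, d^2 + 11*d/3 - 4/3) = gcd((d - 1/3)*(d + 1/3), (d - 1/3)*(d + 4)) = d - 1/3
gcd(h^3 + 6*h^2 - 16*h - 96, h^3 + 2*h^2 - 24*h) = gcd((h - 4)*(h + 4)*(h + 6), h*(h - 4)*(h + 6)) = h^2 + 2*h - 24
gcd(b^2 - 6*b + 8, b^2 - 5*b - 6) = 1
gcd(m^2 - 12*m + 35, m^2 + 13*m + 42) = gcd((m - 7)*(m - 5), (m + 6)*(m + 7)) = 1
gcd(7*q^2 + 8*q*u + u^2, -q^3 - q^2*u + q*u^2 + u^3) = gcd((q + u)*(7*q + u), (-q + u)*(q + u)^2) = q + u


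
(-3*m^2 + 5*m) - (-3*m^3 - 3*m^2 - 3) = 3*m^3 + 5*m + 3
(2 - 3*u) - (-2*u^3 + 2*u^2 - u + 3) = 2*u^3 - 2*u^2 - 2*u - 1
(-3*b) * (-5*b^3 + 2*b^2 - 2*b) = 15*b^4 - 6*b^3 + 6*b^2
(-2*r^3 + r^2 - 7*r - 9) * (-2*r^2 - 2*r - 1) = 4*r^5 + 2*r^4 + 14*r^3 + 31*r^2 + 25*r + 9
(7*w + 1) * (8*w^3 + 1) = 56*w^4 + 8*w^3 + 7*w + 1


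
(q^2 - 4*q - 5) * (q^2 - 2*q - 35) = q^4 - 6*q^3 - 32*q^2 + 150*q + 175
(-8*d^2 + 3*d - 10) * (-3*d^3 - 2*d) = 24*d^5 - 9*d^4 + 46*d^3 - 6*d^2 + 20*d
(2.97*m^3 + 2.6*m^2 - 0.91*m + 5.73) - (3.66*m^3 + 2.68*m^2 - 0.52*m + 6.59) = -0.69*m^3 - 0.0800000000000001*m^2 - 0.39*m - 0.859999999999999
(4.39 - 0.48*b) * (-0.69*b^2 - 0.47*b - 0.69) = 0.3312*b^3 - 2.8035*b^2 - 1.7321*b - 3.0291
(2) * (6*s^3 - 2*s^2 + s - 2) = 12*s^3 - 4*s^2 + 2*s - 4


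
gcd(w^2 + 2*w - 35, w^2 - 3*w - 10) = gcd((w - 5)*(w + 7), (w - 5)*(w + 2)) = w - 5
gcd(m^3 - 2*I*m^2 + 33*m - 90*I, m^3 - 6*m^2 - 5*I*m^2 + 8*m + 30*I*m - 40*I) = m - 5*I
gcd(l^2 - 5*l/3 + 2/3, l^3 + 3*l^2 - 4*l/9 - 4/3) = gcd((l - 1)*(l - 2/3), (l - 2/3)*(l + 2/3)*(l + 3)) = l - 2/3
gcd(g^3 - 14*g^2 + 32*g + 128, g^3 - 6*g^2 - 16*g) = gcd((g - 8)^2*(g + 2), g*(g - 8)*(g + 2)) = g^2 - 6*g - 16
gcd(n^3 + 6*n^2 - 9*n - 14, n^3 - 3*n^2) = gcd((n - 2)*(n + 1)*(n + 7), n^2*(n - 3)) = 1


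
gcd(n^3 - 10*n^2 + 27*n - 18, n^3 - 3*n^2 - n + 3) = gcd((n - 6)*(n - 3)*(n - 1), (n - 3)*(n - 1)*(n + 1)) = n^2 - 4*n + 3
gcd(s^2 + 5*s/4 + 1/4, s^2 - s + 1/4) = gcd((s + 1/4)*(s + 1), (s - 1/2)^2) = 1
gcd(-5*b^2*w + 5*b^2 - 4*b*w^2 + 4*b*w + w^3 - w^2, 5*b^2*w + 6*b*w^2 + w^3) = b + w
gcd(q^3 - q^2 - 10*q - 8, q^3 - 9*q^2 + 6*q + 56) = q^2 - 2*q - 8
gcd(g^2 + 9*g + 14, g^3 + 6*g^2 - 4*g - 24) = g + 2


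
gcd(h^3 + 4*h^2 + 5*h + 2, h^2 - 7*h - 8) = h + 1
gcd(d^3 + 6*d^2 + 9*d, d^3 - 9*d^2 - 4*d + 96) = d + 3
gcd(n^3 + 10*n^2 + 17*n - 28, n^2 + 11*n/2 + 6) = n + 4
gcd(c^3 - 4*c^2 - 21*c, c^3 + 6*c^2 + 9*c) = c^2 + 3*c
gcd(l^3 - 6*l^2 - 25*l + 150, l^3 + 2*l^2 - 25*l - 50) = l^2 - 25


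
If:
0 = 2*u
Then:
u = 0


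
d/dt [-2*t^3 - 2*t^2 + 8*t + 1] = -6*t^2 - 4*t + 8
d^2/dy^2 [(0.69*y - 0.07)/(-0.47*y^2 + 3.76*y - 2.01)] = (-(0.69*y - 0.07)*(0.94*y - 3.76)*(1.88*y - 7.52) + (1.9458*y - 5.2546)*(0.47*y^2 - 3.76*y + 2.01))/(0.47*y^2 - 3.76*y + 2.01)^3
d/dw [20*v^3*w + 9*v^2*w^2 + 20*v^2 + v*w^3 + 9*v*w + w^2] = 20*v^3 + 18*v^2*w + 3*v*w^2 + 9*v + 2*w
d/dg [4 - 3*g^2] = -6*g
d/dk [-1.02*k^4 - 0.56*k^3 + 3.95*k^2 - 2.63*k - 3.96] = -4.08*k^3 - 1.68*k^2 + 7.9*k - 2.63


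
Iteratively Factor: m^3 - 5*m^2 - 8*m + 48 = (m + 3)*(m^2 - 8*m + 16) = (m - 4)*(m + 3)*(m - 4)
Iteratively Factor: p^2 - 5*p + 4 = (p - 1)*(p - 4)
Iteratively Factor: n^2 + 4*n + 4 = (n + 2)*(n + 2)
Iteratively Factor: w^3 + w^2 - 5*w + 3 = (w + 3)*(w^2 - 2*w + 1) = (w - 1)*(w + 3)*(w - 1)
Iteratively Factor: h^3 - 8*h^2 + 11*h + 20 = (h + 1)*(h^2 - 9*h + 20) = (h - 4)*(h + 1)*(h - 5)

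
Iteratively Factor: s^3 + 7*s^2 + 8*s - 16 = (s + 4)*(s^2 + 3*s - 4) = (s + 4)^2*(s - 1)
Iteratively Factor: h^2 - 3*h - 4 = (h - 4)*(h + 1)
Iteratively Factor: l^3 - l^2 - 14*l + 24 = (l + 4)*(l^2 - 5*l + 6) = (l - 2)*(l + 4)*(l - 3)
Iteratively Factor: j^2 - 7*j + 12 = (j - 3)*(j - 4)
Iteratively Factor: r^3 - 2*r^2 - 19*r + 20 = (r + 4)*(r^2 - 6*r + 5) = (r - 1)*(r + 4)*(r - 5)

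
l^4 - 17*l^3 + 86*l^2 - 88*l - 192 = (l - 8)*(l - 6)*(l - 4)*(l + 1)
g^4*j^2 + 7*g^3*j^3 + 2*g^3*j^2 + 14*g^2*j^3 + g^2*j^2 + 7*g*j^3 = g*(g + 7*j)*(g*j + j)^2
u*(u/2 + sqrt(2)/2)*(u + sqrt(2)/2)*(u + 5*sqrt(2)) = u^4/2 + 13*sqrt(2)*u^3/4 + 8*u^2 + 5*sqrt(2)*u/2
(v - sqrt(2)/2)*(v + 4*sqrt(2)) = v^2 + 7*sqrt(2)*v/2 - 4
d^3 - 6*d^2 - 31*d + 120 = (d - 8)*(d - 3)*(d + 5)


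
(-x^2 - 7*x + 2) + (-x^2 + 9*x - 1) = -2*x^2 + 2*x + 1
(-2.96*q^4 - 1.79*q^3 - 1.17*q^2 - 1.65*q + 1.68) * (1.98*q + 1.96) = -5.8608*q^5 - 9.3458*q^4 - 5.825*q^3 - 5.5602*q^2 + 0.0924*q + 3.2928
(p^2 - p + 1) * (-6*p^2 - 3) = -6*p^4 + 6*p^3 - 9*p^2 + 3*p - 3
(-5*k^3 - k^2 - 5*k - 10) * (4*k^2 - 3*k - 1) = -20*k^5 + 11*k^4 - 12*k^3 - 24*k^2 + 35*k + 10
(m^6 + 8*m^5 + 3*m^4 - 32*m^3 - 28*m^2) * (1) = m^6 + 8*m^5 + 3*m^4 - 32*m^3 - 28*m^2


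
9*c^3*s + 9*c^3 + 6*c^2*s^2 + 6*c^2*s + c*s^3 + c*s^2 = (3*c + s)^2*(c*s + c)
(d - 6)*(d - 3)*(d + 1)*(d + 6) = d^4 - 2*d^3 - 39*d^2 + 72*d + 108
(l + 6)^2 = l^2 + 12*l + 36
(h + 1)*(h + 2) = h^2 + 3*h + 2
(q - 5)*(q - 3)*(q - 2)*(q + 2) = q^4 - 8*q^3 + 11*q^2 + 32*q - 60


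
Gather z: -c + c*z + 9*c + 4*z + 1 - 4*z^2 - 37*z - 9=8*c - 4*z^2 + z*(c - 33) - 8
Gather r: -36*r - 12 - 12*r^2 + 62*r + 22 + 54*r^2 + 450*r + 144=42*r^2 + 476*r + 154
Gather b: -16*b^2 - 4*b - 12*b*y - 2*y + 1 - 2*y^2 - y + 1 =-16*b^2 + b*(-12*y - 4) - 2*y^2 - 3*y + 2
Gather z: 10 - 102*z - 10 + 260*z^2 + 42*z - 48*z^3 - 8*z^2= -48*z^3 + 252*z^2 - 60*z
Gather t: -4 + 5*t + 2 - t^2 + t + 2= -t^2 + 6*t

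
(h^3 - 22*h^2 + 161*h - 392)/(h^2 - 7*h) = h - 15 + 56/h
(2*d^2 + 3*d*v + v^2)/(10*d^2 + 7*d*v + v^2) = (d + v)/(5*d + v)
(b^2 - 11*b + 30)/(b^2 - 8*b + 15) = (b - 6)/(b - 3)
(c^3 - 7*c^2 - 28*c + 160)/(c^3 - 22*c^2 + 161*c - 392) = (c^2 + c - 20)/(c^2 - 14*c + 49)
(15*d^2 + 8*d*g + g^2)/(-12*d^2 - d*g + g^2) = (-5*d - g)/(4*d - g)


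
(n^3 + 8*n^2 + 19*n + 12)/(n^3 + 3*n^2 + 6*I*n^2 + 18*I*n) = (n^2 + 5*n + 4)/(n*(n + 6*I))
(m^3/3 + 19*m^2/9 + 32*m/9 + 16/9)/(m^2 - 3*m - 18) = (3*m^3 + 19*m^2 + 32*m + 16)/(9*(m^2 - 3*m - 18))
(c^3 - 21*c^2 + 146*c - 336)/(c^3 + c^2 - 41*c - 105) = (c^2 - 14*c + 48)/(c^2 + 8*c + 15)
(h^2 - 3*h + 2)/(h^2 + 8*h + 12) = (h^2 - 3*h + 2)/(h^2 + 8*h + 12)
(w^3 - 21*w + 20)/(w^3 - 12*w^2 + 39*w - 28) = (w + 5)/(w - 7)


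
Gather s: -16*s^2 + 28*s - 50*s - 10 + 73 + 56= -16*s^2 - 22*s + 119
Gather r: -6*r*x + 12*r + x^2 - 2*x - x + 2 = r*(12 - 6*x) + x^2 - 3*x + 2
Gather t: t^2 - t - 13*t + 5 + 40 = t^2 - 14*t + 45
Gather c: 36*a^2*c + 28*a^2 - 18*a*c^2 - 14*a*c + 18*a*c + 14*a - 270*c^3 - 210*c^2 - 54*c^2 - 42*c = 28*a^2 + 14*a - 270*c^3 + c^2*(-18*a - 264) + c*(36*a^2 + 4*a - 42)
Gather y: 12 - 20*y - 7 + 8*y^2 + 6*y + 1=8*y^2 - 14*y + 6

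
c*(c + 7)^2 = c^3 + 14*c^2 + 49*c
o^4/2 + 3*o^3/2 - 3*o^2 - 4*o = o*(o/2 + 1/2)*(o - 2)*(o + 4)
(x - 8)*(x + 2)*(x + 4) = x^3 - 2*x^2 - 40*x - 64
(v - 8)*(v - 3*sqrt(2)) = v^2 - 8*v - 3*sqrt(2)*v + 24*sqrt(2)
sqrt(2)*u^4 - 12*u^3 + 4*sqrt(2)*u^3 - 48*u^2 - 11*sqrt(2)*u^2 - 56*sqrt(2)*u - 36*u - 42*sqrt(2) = (u + 3)*(u - 7*sqrt(2))*(u + sqrt(2))*(sqrt(2)*u + sqrt(2))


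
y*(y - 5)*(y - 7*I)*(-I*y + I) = -I*y^4 - 7*y^3 + 6*I*y^3 + 42*y^2 - 5*I*y^2 - 35*y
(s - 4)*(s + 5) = s^2 + s - 20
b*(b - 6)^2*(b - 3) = b^4 - 15*b^3 + 72*b^2 - 108*b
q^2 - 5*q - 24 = (q - 8)*(q + 3)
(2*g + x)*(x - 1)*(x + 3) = 2*g*x^2 + 4*g*x - 6*g + x^3 + 2*x^2 - 3*x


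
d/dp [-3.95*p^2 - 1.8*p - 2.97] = -7.9*p - 1.8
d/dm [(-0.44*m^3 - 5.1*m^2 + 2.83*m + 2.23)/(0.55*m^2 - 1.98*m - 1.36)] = (-0.242*m^4 + 1.7424*m^3 + 10.3367*m^2 + 11.419*m + 0.5666)/(0.3025*m^4 - 2.178*m^3 + 2.4244*m^2 + 5.3856*m + 1.8496)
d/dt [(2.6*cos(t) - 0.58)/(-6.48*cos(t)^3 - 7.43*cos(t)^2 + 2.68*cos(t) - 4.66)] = (-33.696*cos(t)^3 - 8.0428*cos(t)^2 + 8.6188*cos(t) + 10.5616)*sin(t)/(41.9904*cos(t)^6 + 96.2928*cos(t)^5 + 20.4721*cos(t)^4 + 20.5688*cos(t)^3 + 76.43*cos(t)^2 - 24.9776*cos(t) + 21.7156)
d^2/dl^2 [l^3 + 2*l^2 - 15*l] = 6*l + 4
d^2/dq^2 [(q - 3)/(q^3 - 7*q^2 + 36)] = 2*(3*q^2 - 12*q + 28)/(q^6 - 12*q^5 + 12*q^4 + 224*q^3 - 144*q^2 - 1728*q - 1728)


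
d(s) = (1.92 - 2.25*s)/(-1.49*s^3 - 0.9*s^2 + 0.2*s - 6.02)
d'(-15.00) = 0.00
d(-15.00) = 0.01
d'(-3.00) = 0.37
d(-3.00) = 0.34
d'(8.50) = -0.00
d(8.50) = 0.02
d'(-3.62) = 0.15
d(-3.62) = 0.19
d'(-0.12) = 0.35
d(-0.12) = -0.36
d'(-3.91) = 0.11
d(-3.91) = 0.16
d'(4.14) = -0.02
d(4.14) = 0.06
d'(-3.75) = 0.13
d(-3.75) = 0.18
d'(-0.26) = 0.34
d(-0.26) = -0.41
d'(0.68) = 0.36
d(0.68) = -0.06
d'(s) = (1.92 - 2.25*s)*(4.47*s^2 + 1.8*s - 0.2)/(-1.49*s^3 - 0.9*s^2 + 0.2*s - 6.02)^2 - 2.25/(-1.49*s^3 - 0.9*s^2 + 0.2*s - 6.02) = (-6.705*s^3 + 6.5574*s^2 + 3.456*s + 13.161)/(2.2201*s^6 + 2.682*s^5 + 0.214*s^4 + 17.5796*s^3 + 10.876*s^2 - 2.408*s + 36.2404)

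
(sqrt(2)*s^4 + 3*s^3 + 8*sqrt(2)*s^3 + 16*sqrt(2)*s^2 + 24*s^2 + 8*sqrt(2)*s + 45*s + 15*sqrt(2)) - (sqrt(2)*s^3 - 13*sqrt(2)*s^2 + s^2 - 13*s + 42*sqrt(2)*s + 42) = sqrt(2)*s^4 + 3*s^3 + 7*sqrt(2)*s^3 + 23*s^2 + 29*sqrt(2)*s^2 - 34*sqrt(2)*s + 58*s - 42 + 15*sqrt(2)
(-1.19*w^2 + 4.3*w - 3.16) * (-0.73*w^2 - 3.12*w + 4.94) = 0.8687*w^4 + 0.5738*w^3 - 16.9878*w^2 + 31.1012*w - 15.6104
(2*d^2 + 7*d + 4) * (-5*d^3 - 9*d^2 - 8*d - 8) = -10*d^5 - 53*d^4 - 99*d^3 - 108*d^2 - 88*d - 32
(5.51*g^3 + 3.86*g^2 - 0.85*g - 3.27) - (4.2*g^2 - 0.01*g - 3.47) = 5.51*g^3 - 0.34*g^2 - 0.84*g + 0.2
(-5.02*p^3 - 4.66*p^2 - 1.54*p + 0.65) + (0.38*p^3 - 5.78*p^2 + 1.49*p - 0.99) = -4.64*p^3 - 10.44*p^2 - 0.05*p - 0.34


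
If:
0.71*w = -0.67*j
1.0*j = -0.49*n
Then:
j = -1.05970149253731*w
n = 2.16265610721901*w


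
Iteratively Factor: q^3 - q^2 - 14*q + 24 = (q + 4)*(q^2 - 5*q + 6) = (q - 2)*(q + 4)*(q - 3)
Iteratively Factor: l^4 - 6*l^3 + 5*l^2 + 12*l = (l - 3)*(l^3 - 3*l^2 - 4*l) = (l - 3)*(l + 1)*(l^2 - 4*l) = (l - 4)*(l - 3)*(l + 1)*(l)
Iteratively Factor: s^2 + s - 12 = (s + 4)*(s - 3)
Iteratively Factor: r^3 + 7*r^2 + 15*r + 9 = (r + 3)*(r^2 + 4*r + 3) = (r + 3)^2*(r + 1)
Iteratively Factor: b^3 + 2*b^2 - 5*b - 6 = (b + 1)*(b^2 + b - 6) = (b + 1)*(b + 3)*(b - 2)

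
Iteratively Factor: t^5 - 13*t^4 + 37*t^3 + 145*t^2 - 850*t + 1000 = (t - 2)*(t^4 - 11*t^3 + 15*t^2 + 175*t - 500) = (t - 5)*(t - 2)*(t^3 - 6*t^2 - 15*t + 100) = (t - 5)^2*(t - 2)*(t^2 - t - 20) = (t - 5)^2*(t - 2)*(t + 4)*(t - 5)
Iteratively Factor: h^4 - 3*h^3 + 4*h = (h)*(h^3 - 3*h^2 + 4) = h*(h - 2)*(h^2 - h - 2) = h*(h - 2)^2*(h + 1)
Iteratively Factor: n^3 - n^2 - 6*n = (n)*(n^2 - n - 6) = n*(n + 2)*(n - 3)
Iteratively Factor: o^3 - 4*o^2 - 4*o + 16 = (o - 2)*(o^2 - 2*o - 8) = (o - 2)*(o + 2)*(o - 4)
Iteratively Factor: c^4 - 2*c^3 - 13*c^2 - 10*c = (c + 1)*(c^3 - 3*c^2 - 10*c) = (c + 1)*(c + 2)*(c^2 - 5*c) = c*(c + 1)*(c + 2)*(c - 5)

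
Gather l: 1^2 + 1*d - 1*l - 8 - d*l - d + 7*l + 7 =l*(6 - d)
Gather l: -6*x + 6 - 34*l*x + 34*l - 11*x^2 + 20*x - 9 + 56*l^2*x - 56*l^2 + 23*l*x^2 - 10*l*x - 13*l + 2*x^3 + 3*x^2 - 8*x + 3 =l^2*(56*x - 56) + l*(23*x^2 - 44*x + 21) + 2*x^3 - 8*x^2 + 6*x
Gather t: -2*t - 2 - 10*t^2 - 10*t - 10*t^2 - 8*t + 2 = -20*t^2 - 20*t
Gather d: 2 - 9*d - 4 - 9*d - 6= -18*d - 8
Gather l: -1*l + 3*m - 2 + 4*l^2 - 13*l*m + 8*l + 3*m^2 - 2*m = 4*l^2 + l*(7 - 13*m) + 3*m^2 + m - 2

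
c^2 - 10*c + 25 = (c - 5)^2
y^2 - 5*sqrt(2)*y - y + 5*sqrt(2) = (y - 1)*(y - 5*sqrt(2))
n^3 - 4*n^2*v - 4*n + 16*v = (n - 2)*(n + 2)*(n - 4*v)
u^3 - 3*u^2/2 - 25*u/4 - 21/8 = (u - 7/2)*(u + 1/2)*(u + 3/2)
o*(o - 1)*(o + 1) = o^3 - o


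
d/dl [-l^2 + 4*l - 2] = 4 - 2*l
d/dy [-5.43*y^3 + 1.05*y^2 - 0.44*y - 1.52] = -16.29*y^2 + 2.1*y - 0.44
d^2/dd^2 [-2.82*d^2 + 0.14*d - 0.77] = -5.64000000000000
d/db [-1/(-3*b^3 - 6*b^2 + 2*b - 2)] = (-9*b^2 - 12*b + 2)/(3*b^3 + 6*b^2 - 2*b + 2)^2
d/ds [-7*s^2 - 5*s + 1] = -14*s - 5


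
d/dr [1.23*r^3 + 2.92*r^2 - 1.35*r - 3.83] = 3.69*r^2 + 5.84*r - 1.35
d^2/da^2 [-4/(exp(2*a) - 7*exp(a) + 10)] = 4*(-2*(2*exp(a) - 7)^2*exp(a) + (4*exp(a) - 7)*(exp(2*a) - 7*exp(a) + 10))*exp(a)/(exp(2*a) - 7*exp(a) + 10)^3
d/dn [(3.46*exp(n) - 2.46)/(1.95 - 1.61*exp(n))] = 2.7864*exp(n)/(1.61*exp(n) - 1.95)^2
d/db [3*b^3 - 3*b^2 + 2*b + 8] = 9*b^2 - 6*b + 2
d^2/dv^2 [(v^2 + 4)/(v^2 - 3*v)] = 6*(v^3 + 4*v^2 - 12*v + 12)/(v^3*(v^3 - 9*v^2 + 27*v - 27))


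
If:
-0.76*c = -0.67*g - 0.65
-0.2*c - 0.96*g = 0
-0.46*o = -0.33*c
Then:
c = 0.72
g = -0.15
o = 0.52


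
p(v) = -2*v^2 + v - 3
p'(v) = 1 - 4*v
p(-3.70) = -34.08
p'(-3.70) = 15.80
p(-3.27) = -27.66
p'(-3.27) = 14.08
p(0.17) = -2.89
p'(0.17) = 0.32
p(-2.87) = -22.34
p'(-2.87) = 12.48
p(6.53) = -81.75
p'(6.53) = -25.12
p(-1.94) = -12.47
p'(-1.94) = 8.76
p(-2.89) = -22.59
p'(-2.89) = 12.56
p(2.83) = -16.19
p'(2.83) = -10.32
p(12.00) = -279.00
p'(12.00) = -47.00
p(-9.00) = -174.00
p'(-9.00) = 37.00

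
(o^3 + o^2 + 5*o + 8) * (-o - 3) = -o^4 - 4*o^3 - 8*o^2 - 23*o - 24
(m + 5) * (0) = 0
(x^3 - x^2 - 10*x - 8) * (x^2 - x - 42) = x^5 - 2*x^4 - 51*x^3 + 44*x^2 + 428*x + 336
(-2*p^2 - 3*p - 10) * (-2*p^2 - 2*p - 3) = 4*p^4 + 10*p^3 + 32*p^2 + 29*p + 30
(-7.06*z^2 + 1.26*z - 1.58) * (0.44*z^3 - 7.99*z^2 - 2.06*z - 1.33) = -3.1064*z^5 + 56.9638*z^4 + 3.781*z^3 + 19.4184*z^2 + 1.579*z + 2.1014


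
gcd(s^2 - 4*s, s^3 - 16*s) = s^2 - 4*s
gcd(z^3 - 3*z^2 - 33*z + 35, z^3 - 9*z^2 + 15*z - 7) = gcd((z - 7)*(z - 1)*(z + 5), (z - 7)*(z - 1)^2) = z^2 - 8*z + 7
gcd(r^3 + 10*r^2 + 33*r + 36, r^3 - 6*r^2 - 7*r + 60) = r + 3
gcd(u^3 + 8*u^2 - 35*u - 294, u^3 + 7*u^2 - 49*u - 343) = u^2 + 14*u + 49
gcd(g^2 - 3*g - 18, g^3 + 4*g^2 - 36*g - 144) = g - 6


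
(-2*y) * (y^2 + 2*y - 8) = -2*y^3 - 4*y^2 + 16*y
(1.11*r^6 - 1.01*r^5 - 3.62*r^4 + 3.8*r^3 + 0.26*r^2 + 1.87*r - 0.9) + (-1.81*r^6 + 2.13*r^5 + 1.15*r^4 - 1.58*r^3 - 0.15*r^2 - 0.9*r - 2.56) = -0.7*r^6 + 1.12*r^5 - 2.47*r^4 + 2.22*r^3 + 0.11*r^2 + 0.97*r - 3.46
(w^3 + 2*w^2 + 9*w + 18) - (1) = w^3 + 2*w^2 + 9*w + 17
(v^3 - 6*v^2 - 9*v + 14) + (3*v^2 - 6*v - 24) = v^3 - 3*v^2 - 15*v - 10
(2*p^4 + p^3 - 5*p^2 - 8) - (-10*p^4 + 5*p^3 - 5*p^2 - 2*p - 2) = 12*p^4 - 4*p^3 + 2*p - 6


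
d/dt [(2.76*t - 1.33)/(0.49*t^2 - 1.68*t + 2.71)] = (-1.3524*t^2 + 1.3034*t + 5.2452)/(0.2401*t^4 - 1.6464*t^3 + 5.4782*t^2 - 9.1056*t + 7.3441)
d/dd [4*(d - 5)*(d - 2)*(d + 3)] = 12*d^2 - 32*d - 44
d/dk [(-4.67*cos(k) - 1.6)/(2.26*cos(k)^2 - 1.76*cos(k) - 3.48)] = (10.5542*sin(k)^2 - 7.232*cos(k) - 23.9898)*sin(k)/(-2.26*cos(k)^2 + 1.76*cos(k) + 3.48)^2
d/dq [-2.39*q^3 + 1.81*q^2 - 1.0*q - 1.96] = -7.17*q^2 + 3.62*q - 1.0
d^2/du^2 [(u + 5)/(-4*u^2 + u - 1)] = 2*(-(u + 5)*(8*u - 1)^2 + (12*u + 19)*(4*u^2 - u + 1))/(4*u^2 - u + 1)^3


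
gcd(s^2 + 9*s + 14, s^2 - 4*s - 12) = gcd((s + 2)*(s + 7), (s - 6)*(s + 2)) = s + 2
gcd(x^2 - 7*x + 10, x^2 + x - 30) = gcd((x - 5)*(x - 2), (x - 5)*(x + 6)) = x - 5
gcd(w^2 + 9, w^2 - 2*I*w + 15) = w + 3*I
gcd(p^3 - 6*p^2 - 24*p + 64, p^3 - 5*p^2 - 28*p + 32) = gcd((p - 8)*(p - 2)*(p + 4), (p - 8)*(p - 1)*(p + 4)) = p^2 - 4*p - 32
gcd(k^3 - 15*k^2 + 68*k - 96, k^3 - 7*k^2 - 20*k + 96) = k^2 - 11*k + 24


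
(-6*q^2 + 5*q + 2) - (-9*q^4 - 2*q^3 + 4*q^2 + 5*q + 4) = 9*q^4 + 2*q^3 - 10*q^2 - 2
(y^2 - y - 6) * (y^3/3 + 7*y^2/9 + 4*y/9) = y^5/3 + 4*y^4/9 - 7*y^3/3 - 46*y^2/9 - 8*y/3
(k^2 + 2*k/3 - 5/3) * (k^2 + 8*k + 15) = k^4 + 26*k^3/3 + 56*k^2/3 - 10*k/3 - 25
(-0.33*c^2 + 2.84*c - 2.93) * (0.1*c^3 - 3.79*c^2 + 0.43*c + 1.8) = -0.033*c^5 + 1.5347*c^4 - 11.1985*c^3 + 11.7319*c^2 + 3.8521*c - 5.274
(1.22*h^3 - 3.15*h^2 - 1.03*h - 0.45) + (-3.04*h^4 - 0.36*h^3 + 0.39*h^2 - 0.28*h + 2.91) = -3.04*h^4 + 0.86*h^3 - 2.76*h^2 - 1.31*h + 2.46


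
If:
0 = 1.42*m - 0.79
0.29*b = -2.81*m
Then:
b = -5.39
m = 0.56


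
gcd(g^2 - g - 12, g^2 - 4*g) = g - 4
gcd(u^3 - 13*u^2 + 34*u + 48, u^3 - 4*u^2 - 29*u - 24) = u^2 - 7*u - 8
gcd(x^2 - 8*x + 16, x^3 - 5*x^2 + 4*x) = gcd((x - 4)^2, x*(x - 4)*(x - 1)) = x - 4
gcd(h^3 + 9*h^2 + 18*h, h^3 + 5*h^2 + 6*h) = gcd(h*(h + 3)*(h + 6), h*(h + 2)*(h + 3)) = h^2 + 3*h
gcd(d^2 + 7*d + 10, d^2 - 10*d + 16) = 1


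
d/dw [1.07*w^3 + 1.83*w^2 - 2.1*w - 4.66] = 3.21*w^2 + 3.66*w - 2.1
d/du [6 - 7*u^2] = -14*u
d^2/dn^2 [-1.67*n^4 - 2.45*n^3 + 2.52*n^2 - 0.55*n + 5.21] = -20.04*n^2 - 14.7*n + 5.04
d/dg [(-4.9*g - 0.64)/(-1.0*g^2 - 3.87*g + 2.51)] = (4.9*g^2 + 18.963*g - (2.0*g + 3.87)*(4.9*g + 0.64) - 12.299)/(1.0*g^2 + 3.87*g - 2.51)^2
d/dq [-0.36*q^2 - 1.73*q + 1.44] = -0.72*q - 1.73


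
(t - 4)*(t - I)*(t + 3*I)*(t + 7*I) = t^4 - 4*t^3 + 9*I*t^3 - 11*t^2 - 36*I*t^2 + 44*t + 21*I*t - 84*I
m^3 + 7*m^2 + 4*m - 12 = (m - 1)*(m + 2)*(m + 6)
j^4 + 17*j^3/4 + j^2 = j^2*(j + 1/4)*(j + 4)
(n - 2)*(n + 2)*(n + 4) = n^3 + 4*n^2 - 4*n - 16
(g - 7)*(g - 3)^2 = g^3 - 13*g^2 + 51*g - 63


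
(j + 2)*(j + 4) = j^2 + 6*j + 8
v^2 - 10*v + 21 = (v - 7)*(v - 3)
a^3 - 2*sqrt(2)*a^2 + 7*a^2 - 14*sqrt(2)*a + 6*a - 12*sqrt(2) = (a + 1)*(a + 6)*(a - 2*sqrt(2))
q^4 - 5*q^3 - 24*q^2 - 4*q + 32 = (q - 8)*(q - 1)*(q + 2)^2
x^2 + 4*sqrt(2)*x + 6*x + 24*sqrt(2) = (x + 6)*(x + 4*sqrt(2))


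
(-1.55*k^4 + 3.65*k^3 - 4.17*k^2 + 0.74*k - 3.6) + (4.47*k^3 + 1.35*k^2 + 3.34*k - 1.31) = -1.55*k^4 + 8.12*k^3 - 2.82*k^2 + 4.08*k - 4.91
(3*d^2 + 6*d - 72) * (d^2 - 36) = 3*d^4 + 6*d^3 - 180*d^2 - 216*d + 2592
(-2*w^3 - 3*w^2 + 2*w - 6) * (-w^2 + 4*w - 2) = 2*w^5 - 5*w^4 - 10*w^3 + 20*w^2 - 28*w + 12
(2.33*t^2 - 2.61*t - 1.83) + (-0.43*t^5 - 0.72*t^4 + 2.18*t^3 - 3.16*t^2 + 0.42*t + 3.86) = -0.43*t^5 - 0.72*t^4 + 2.18*t^3 - 0.83*t^2 - 2.19*t + 2.03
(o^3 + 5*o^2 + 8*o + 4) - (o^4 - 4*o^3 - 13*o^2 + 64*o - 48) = -o^4 + 5*o^3 + 18*o^2 - 56*o + 52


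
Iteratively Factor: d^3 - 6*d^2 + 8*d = (d)*(d^2 - 6*d + 8) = d*(d - 4)*(d - 2)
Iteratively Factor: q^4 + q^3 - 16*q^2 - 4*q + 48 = (q + 2)*(q^3 - q^2 - 14*q + 24) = (q - 3)*(q + 2)*(q^2 + 2*q - 8) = (q - 3)*(q - 2)*(q + 2)*(q + 4)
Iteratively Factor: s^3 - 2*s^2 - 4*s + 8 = (s - 2)*(s^2 - 4) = (s - 2)^2*(s + 2)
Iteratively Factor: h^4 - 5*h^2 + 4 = (h - 2)*(h^3 + 2*h^2 - h - 2) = (h - 2)*(h - 1)*(h^2 + 3*h + 2) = (h - 2)*(h - 1)*(h + 2)*(h + 1)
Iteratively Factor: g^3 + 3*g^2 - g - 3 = (g + 1)*(g^2 + 2*g - 3) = (g - 1)*(g + 1)*(g + 3)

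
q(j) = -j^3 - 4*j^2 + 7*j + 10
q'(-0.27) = 8.94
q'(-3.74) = -5.04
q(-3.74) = -19.82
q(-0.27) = 7.84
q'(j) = -3*j^2 - 8*j + 7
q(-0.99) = 0.12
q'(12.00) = -521.00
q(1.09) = 11.58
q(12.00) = -2210.00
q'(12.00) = -521.00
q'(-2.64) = 7.21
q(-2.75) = -18.70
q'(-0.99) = 11.98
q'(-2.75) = 6.31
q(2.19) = -4.36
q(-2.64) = -17.96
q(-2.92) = -19.65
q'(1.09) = -5.28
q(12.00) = -2210.00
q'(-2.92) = 4.78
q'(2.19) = -24.91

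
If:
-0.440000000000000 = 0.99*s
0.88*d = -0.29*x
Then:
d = -0.329545454545455*x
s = -0.44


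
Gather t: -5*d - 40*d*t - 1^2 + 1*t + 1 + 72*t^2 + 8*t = -5*d + 72*t^2 + t*(9 - 40*d)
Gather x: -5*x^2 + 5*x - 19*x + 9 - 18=-5*x^2 - 14*x - 9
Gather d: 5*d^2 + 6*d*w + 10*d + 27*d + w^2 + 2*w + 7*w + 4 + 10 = 5*d^2 + d*(6*w + 37) + w^2 + 9*w + 14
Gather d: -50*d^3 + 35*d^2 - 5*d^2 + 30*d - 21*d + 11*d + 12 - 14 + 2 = -50*d^3 + 30*d^2 + 20*d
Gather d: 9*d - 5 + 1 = 9*d - 4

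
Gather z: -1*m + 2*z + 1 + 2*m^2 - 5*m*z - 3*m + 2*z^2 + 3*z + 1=2*m^2 - 4*m + 2*z^2 + z*(5 - 5*m) + 2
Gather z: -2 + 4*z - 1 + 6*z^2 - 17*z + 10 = 6*z^2 - 13*z + 7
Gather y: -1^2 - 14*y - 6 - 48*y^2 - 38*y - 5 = -48*y^2 - 52*y - 12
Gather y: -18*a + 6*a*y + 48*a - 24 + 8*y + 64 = 30*a + y*(6*a + 8) + 40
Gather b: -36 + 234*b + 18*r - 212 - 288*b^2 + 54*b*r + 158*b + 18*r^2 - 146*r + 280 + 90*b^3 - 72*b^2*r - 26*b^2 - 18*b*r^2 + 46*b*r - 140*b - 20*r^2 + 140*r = 90*b^3 + b^2*(-72*r - 314) + b*(-18*r^2 + 100*r + 252) - 2*r^2 + 12*r + 32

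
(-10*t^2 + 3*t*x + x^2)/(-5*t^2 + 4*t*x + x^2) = (-2*t + x)/(-t + x)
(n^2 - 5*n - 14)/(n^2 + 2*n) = (n - 7)/n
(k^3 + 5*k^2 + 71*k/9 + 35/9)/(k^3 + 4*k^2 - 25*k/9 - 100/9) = (3*k^2 + 10*k + 7)/(3*k^2 + 7*k - 20)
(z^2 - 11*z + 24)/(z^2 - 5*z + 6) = (z - 8)/(z - 2)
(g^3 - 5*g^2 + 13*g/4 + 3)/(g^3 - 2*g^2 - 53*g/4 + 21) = (2*g + 1)/(2*g + 7)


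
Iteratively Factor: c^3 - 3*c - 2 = (c + 1)*(c^2 - c - 2) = (c - 2)*(c + 1)*(c + 1)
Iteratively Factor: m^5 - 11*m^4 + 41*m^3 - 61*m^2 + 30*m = (m - 5)*(m^4 - 6*m^3 + 11*m^2 - 6*m) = (m - 5)*(m - 3)*(m^3 - 3*m^2 + 2*m) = m*(m - 5)*(m - 3)*(m^2 - 3*m + 2) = m*(m - 5)*(m - 3)*(m - 2)*(m - 1)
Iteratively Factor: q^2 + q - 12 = (q + 4)*(q - 3)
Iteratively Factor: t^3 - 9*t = (t - 3)*(t^2 + 3*t) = (t - 3)*(t + 3)*(t)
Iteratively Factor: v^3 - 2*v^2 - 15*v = (v - 5)*(v^2 + 3*v) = v*(v - 5)*(v + 3)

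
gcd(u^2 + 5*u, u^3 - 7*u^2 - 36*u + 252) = 1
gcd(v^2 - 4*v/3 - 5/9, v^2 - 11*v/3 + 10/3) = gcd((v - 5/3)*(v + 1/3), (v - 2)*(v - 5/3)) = v - 5/3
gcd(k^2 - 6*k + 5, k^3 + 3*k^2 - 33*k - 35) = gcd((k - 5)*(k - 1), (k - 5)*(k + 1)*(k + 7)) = k - 5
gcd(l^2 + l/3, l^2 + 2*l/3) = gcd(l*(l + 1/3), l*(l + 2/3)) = l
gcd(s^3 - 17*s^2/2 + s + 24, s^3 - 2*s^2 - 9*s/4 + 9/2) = s^2 - s/2 - 3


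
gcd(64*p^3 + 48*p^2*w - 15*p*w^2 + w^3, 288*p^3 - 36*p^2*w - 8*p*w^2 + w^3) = 8*p - w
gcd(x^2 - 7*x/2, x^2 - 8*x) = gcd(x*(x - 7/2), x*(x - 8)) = x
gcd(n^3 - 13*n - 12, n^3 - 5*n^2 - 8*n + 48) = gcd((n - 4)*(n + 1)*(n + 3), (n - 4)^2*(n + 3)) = n^2 - n - 12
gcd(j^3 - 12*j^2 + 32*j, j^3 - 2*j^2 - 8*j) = j^2 - 4*j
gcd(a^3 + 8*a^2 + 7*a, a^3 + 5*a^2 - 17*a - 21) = a^2 + 8*a + 7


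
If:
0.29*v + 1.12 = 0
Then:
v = -3.86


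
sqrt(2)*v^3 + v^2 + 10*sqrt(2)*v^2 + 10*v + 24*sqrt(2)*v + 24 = (v + 4)*(v + 6)*(sqrt(2)*v + 1)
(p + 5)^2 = p^2 + 10*p + 25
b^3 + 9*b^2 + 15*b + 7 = (b + 1)^2*(b + 7)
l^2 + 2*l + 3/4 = (l + 1/2)*(l + 3/2)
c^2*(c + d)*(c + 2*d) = c^4 + 3*c^3*d + 2*c^2*d^2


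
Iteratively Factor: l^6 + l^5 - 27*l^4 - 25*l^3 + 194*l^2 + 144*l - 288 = (l + 3)*(l^5 - 2*l^4 - 21*l^3 + 38*l^2 + 80*l - 96) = (l + 2)*(l + 3)*(l^4 - 4*l^3 - 13*l^2 + 64*l - 48) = (l + 2)*(l + 3)*(l + 4)*(l^3 - 8*l^2 + 19*l - 12) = (l - 3)*(l + 2)*(l + 3)*(l + 4)*(l^2 - 5*l + 4) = (l - 4)*(l - 3)*(l + 2)*(l + 3)*(l + 4)*(l - 1)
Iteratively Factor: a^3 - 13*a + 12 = (a - 1)*(a^2 + a - 12) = (a - 3)*(a - 1)*(a + 4)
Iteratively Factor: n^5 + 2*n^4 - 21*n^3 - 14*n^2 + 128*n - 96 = (n - 3)*(n^4 + 5*n^3 - 6*n^2 - 32*n + 32) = (n - 3)*(n + 4)*(n^3 + n^2 - 10*n + 8) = (n - 3)*(n - 1)*(n + 4)*(n^2 + 2*n - 8) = (n - 3)*(n - 2)*(n - 1)*(n + 4)*(n + 4)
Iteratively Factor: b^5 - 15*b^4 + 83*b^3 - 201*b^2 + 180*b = (b)*(b^4 - 15*b^3 + 83*b^2 - 201*b + 180) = b*(b - 3)*(b^3 - 12*b^2 + 47*b - 60) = b*(b - 4)*(b - 3)*(b^2 - 8*b + 15) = b*(b - 5)*(b - 4)*(b - 3)*(b - 3)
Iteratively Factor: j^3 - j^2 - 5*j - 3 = (j - 3)*(j^2 + 2*j + 1) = (j - 3)*(j + 1)*(j + 1)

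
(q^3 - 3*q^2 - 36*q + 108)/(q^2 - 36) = q - 3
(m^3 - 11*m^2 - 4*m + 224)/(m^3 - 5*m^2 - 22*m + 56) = (m - 8)/(m - 2)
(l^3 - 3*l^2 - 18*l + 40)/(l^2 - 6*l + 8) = (l^2 - l - 20)/(l - 4)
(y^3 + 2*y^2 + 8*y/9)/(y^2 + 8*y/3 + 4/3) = y*(3*y + 4)/(3*(y + 2))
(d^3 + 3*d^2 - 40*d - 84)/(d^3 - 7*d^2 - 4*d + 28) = (d^2 + d - 42)/(d^2 - 9*d + 14)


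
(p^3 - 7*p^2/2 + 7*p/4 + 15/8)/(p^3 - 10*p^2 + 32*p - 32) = (8*p^3 - 28*p^2 + 14*p + 15)/(8*(p^3 - 10*p^2 + 32*p - 32))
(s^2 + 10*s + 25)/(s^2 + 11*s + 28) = (s^2 + 10*s + 25)/(s^2 + 11*s + 28)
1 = 1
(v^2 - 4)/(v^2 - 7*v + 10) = (v + 2)/(v - 5)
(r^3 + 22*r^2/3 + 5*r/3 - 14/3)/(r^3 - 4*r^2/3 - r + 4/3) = (3*r^2 + 19*r - 14)/(3*r^2 - 7*r + 4)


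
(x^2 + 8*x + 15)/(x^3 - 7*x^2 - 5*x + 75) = (x + 5)/(x^2 - 10*x + 25)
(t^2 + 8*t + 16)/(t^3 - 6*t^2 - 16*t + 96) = (t + 4)/(t^2 - 10*t + 24)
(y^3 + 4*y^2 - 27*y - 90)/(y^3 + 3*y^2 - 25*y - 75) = (y + 6)/(y + 5)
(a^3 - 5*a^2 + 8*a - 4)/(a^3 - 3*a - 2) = (a^2 - 3*a + 2)/(a^2 + 2*a + 1)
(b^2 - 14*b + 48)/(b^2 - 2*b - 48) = (b - 6)/(b + 6)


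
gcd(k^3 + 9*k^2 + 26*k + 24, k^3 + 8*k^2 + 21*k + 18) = k^2 + 5*k + 6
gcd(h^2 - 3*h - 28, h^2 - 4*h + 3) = 1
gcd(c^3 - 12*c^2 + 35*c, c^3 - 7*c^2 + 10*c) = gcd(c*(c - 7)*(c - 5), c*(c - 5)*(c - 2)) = c^2 - 5*c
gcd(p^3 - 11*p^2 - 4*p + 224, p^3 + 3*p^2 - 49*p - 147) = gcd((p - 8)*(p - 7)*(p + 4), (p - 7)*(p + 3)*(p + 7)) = p - 7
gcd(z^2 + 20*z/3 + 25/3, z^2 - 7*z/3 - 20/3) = z + 5/3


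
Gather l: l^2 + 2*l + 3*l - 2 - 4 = l^2 + 5*l - 6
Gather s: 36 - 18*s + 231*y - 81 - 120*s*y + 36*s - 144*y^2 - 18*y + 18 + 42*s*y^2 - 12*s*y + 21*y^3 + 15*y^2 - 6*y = s*(42*y^2 - 132*y + 18) + 21*y^3 - 129*y^2 + 207*y - 27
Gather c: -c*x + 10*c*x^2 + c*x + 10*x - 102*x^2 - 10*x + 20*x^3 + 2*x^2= 10*c*x^2 + 20*x^3 - 100*x^2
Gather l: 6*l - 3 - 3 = 6*l - 6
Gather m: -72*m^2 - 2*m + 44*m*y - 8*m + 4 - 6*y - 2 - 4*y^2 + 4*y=-72*m^2 + m*(44*y - 10) - 4*y^2 - 2*y + 2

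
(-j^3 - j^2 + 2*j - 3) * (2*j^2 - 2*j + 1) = -2*j^5 + 5*j^3 - 11*j^2 + 8*j - 3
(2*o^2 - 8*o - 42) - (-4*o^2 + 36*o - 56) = 6*o^2 - 44*o + 14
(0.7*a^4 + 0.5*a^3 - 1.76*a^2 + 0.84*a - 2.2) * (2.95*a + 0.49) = 2.065*a^5 + 1.818*a^4 - 4.947*a^3 + 1.6156*a^2 - 6.0784*a - 1.078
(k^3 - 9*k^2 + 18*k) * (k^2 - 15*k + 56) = k^5 - 24*k^4 + 209*k^3 - 774*k^2 + 1008*k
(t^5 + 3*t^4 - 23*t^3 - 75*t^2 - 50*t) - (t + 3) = t^5 + 3*t^4 - 23*t^3 - 75*t^2 - 51*t - 3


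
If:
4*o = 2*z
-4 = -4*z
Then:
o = 1/2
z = 1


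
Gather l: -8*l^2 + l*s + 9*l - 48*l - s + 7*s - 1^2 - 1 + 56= -8*l^2 + l*(s - 39) + 6*s + 54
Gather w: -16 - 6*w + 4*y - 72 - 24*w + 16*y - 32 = -30*w + 20*y - 120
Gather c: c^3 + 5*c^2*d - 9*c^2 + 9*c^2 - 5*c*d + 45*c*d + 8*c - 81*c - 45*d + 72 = c^3 + 5*c^2*d + c*(40*d - 73) - 45*d + 72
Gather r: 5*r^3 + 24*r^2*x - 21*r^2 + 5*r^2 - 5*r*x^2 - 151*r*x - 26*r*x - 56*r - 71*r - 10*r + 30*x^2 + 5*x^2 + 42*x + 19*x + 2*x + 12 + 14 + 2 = 5*r^3 + r^2*(24*x - 16) + r*(-5*x^2 - 177*x - 137) + 35*x^2 + 63*x + 28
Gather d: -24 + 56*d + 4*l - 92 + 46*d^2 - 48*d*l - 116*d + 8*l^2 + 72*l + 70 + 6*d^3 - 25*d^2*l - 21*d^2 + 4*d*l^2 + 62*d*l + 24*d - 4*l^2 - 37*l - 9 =6*d^3 + d^2*(25 - 25*l) + d*(4*l^2 + 14*l - 36) + 4*l^2 + 39*l - 55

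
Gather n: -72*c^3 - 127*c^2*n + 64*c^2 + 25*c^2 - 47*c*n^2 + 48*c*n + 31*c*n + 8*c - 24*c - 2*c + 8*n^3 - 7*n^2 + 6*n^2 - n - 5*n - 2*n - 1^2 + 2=-72*c^3 + 89*c^2 - 18*c + 8*n^3 + n^2*(-47*c - 1) + n*(-127*c^2 + 79*c - 8) + 1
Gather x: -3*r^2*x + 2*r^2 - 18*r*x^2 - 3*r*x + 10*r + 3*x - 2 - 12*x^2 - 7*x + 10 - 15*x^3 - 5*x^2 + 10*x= 2*r^2 + 10*r - 15*x^3 + x^2*(-18*r - 17) + x*(-3*r^2 - 3*r + 6) + 8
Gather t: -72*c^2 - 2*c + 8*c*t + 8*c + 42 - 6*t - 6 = -72*c^2 + 6*c + t*(8*c - 6) + 36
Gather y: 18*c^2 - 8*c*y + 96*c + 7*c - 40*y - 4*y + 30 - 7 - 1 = 18*c^2 + 103*c + y*(-8*c - 44) + 22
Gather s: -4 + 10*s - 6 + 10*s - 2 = 20*s - 12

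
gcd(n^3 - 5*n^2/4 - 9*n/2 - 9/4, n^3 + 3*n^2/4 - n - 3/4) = n^2 + 7*n/4 + 3/4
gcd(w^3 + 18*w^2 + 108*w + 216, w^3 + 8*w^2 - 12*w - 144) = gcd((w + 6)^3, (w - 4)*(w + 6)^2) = w^2 + 12*w + 36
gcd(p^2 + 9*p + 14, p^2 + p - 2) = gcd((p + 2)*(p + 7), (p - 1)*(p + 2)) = p + 2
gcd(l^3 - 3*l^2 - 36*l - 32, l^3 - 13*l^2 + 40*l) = l - 8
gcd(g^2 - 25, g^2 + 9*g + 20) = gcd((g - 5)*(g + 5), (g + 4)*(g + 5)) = g + 5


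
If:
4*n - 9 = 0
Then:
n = 9/4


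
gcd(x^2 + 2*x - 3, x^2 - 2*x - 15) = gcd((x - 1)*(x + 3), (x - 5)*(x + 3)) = x + 3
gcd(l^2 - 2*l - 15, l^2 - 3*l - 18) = l + 3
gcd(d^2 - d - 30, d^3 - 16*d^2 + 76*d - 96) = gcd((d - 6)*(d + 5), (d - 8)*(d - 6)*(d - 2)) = d - 6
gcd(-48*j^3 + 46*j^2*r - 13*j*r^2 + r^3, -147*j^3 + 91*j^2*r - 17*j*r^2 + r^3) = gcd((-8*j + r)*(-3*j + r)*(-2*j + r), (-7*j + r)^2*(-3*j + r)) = -3*j + r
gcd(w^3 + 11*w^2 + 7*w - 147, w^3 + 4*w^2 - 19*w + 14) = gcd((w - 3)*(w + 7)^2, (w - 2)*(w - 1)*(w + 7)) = w + 7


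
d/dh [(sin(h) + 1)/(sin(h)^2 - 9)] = (-2*sin(h) + cos(h)^2 - 10)*cos(h)/(sin(h)^2 - 9)^2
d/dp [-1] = 0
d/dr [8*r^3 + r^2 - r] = 24*r^2 + 2*r - 1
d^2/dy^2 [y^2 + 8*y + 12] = 2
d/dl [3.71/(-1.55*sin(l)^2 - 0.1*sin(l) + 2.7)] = (11.501*sin(l) + 0.371)*cos(l)/(1.55*sin(l)^2 + 0.1*sin(l) - 2.7)^2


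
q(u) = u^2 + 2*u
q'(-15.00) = -28.00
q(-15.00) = 195.00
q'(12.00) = 26.00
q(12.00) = 168.00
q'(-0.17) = 1.66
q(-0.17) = -0.31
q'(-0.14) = 1.72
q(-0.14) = -0.26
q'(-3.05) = -4.10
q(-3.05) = 3.20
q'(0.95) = 3.90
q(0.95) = 2.80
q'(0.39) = 2.78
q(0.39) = 0.93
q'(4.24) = 10.48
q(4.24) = 26.46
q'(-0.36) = 1.28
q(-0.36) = -0.59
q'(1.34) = 4.68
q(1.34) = 4.48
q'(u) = 2*u + 2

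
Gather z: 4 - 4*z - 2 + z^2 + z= z^2 - 3*z + 2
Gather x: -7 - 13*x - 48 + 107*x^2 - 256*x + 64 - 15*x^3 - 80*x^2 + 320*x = -15*x^3 + 27*x^2 + 51*x + 9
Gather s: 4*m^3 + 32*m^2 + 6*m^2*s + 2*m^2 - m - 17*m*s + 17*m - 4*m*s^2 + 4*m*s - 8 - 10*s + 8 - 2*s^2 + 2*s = 4*m^3 + 34*m^2 + 16*m + s^2*(-4*m - 2) + s*(6*m^2 - 13*m - 8)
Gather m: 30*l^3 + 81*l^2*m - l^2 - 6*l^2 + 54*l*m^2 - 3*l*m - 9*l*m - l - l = 30*l^3 - 7*l^2 + 54*l*m^2 - 2*l + m*(81*l^2 - 12*l)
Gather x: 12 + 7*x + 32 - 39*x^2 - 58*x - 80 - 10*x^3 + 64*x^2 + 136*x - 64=-10*x^3 + 25*x^2 + 85*x - 100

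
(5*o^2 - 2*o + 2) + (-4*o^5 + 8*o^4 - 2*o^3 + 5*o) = -4*o^5 + 8*o^4 - 2*o^3 + 5*o^2 + 3*o + 2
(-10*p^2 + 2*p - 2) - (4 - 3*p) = -10*p^2 + 5*p - 6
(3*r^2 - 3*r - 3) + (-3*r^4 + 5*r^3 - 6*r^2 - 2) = -3*r^4 + 5*r^3 - 3*r^2 - 3*r - 5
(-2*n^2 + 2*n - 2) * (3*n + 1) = -6*n^3 + 4*n^2 - 4*n - 2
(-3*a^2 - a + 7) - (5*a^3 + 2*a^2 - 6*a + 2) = -5*a^3 - 5*a^2 + 5*a + 5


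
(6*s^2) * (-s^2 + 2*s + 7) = -6*s^4 + 12*s^3 + 42*s^2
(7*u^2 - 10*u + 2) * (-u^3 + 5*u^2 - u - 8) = -7*u^5 + 45*u^4 - 59*u^3 - 36*u^2 + 78*u - 16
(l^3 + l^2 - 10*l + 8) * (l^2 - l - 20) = l^5 - 31*l^3 - 2*l^2 + 192*l - 160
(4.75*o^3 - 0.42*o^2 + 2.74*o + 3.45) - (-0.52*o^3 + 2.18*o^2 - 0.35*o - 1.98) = 5.27*o^3 - 2.6*o^2 + 3.09*o + 5.43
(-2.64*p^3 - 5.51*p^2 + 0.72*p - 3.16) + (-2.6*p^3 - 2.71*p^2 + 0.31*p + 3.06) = -5.24*p^3 - 8.22*p^2 + 1.03*p - 0.1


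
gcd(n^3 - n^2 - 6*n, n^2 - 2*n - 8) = n + 2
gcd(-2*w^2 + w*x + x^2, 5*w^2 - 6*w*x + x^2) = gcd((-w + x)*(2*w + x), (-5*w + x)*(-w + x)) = -w + x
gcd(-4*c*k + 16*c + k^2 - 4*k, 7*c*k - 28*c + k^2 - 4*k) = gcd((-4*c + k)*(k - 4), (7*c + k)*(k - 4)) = k - 4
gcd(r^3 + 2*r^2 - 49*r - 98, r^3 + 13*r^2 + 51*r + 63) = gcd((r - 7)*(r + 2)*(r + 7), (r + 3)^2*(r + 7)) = r + 7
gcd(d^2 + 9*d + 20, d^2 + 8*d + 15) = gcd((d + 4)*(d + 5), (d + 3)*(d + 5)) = d + 5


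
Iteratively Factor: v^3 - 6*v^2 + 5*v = (v - 5)*(v^2 - v) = v*(v - 5)*(v - 1)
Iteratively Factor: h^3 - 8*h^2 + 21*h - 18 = (h - 2)*(h^2 - 6*h + 9) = (h - 3)*(h - 2)*(h - 3)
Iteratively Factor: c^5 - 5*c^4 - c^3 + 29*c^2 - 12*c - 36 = (c - 2)*(c^4 - 3*c^3 - 7*c^2 + 15*c + 18) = (c - 2)*(c + 2)*(c^3 - 5*c^2 + 3*c + 9) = (c - 3)*(c - 2)*(c + 2)*(c^2 - 2*c - 3) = (c - 3)*(c - 2)*(c + 1)*(c + 2)*(c - 3)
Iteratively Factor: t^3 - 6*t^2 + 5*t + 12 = (t - 4)*(t^2 - 2*t - 3) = (t - 4)*(t - 3)*(t + 1)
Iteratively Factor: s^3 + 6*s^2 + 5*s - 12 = (s - 1)*(s^2 + 7*s + 12) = (s - 1)*(s + 3)*(s + 4)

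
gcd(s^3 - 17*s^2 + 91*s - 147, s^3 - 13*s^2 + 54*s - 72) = s - 3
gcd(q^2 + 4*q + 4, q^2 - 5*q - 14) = q + 2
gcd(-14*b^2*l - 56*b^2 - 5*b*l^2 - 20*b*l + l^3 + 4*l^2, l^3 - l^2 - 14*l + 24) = l + 4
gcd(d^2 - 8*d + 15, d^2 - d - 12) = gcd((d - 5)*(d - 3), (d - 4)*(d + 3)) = 1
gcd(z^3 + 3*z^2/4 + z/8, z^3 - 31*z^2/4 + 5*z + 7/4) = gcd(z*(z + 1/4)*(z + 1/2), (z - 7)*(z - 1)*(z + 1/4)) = z + 1/4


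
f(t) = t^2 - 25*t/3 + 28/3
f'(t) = 2*t - 25/3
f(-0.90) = 17.64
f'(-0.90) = -10.13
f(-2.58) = 37.49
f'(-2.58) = -13.49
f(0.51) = 5.34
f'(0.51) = -7.31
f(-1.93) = 29.14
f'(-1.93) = -12.19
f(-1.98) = 29.75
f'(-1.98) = -12.29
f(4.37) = -7.99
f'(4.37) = 0.41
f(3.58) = -7.68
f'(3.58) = -1.17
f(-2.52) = 36.68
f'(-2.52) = -13.37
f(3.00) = -6.67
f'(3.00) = -2.33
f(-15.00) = 359.33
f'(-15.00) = -38.33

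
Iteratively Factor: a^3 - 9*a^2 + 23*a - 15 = (a - 1)*(a^2 - 8*a + 15) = (a - 3)*(a - 1)*(a - 5)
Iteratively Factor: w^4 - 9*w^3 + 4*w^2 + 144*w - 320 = (w - 4)*(w^3 - 5*w^2 - 16*w + 80) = (w - 4)*(w + 4)*(w^2 - 9*w + 20) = (w - 4)^2*(w + 4)*(w - 5)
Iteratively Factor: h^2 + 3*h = (h)*(h + 3)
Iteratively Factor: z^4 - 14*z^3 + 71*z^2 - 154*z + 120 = (z - 5)*(z^3 - 9*z^2 + 26*z - 24) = (z - 5)*(z - 2)*(z^2 - 7*z + 12) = (z - 5)*(z - 3)*(z - 2)*(z - 4)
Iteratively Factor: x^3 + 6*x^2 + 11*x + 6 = (x + 1)*(x^2 + 5*x + 6) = (x + 1)*(x + 3)*(x + 2)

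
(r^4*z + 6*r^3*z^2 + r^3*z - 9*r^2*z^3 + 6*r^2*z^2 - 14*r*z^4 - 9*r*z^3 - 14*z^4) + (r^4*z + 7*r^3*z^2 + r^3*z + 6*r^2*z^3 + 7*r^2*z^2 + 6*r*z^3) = 2*r^4*z + 13*r^3*z^2 + 2*r^3*z - 3*r^2*z^3 + 13*r^2*z^2 - 14*r*z^4 - 3*r*z^3 - 14*z^4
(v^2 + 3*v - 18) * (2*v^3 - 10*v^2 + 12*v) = 2*v^5 - 4*v^4 - 54*v^3 + 216*v^2 - 216*v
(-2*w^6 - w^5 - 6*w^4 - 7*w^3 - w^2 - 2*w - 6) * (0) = 0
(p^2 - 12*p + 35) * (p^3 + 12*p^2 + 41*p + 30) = p^5 - 68*p^3 - 42*p^2 + 1075*p + 1050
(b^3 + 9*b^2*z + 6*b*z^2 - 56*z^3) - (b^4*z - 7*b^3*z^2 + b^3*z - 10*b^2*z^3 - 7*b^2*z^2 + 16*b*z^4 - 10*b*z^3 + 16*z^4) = -b^4*z + 7*b^3*z^2 - b^3*z + b^3 + 10*b^2*z^3 + 7*b^2*z^2 + 9*b^2*z - 16*b*z^4 + 10*b*z^3 + 6*b*z^2 - 16*z^4 - 56*z^3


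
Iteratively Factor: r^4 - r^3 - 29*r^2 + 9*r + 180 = (r - 3)*(r^3 + 2*r^2 - 23*r - 60) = (r - 3)*(r + 4)*(r^2 - 2*r - 15) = (r - 5)*(r - 3)*(r + 4)*(r + 3)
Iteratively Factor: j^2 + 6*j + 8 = (j + 2)*(j + 4)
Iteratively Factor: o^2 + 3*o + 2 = (o + 2)*(o + 1)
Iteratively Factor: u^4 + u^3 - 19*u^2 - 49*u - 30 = (u + 2)*(u^3 - u^2 - 17*u - 15) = (u + 2)*(u + 3)*(u^2 - 4*u - 5) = (u + 1)*(u + 2)*(u + 3)*(u - 5)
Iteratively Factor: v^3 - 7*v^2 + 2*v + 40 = (v - 4)*(v^2 - 3*v - 10) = (v - 4)*(v + 2)*(v - 5)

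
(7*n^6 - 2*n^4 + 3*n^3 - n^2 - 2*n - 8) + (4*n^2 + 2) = 7*n^6 - 2*n^4 + 3*n^3 + 3*n^2 - 2*n - 6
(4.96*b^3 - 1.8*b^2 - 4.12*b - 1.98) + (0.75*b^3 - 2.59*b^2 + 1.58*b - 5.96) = 5.71*b^3 - 4.39*b^2 - 2.54*b - 7.94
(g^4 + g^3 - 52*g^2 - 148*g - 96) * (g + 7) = g^5 + 8*g^4 - 45*g^3 - 512*g^2 - 1132*g - 672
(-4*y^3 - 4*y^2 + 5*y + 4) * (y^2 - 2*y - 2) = -4*y^5 + 4*y^4 + 21*y^3 + 2*y^2 - 18*y - 8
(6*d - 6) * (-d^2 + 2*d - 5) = -6*d^3 + 18*d^2 - 42*d + 30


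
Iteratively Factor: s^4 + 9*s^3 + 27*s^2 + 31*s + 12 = (s + 4)*(s^3 + 5*s^2 + 7*s + 3) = (s + 1)*(s + 4)*(s^2 + 4*s + 3) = (s + 1)*(s + 3)*(s + 4)*(s + 1)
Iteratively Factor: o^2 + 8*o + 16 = (o + 4)*(o + 4)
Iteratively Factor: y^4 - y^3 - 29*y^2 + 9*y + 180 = (y + 4)*(y^3 - 5*y^2 - 9*y + 45) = (y - 5)*(y + 4)*(y^2 - 9) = (y - 5)*(y + 3)*(y + 4)*(y - 3)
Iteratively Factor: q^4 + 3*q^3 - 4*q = (q + 2)*(q^3 + q^2 - 2*q) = q*(q + 2)*(q^2 + q - 2) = q*(q - 1)*(q + 2)*(q + 2)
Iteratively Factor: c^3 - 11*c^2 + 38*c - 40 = (c - 2)*(c^2 - 9*c + 20) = (c - 5)*(c - 2)*(c - 4)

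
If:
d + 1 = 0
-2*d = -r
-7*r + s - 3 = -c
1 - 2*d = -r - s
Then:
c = -10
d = -1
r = -2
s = -1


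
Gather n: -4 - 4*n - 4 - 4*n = -8*n - 8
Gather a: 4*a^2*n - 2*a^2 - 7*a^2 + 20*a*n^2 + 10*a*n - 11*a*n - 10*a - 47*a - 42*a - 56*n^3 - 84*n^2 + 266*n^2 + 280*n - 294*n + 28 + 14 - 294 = a^2*(4*n - 9) + a*(20*n^2 - n - 99) - 56*n^3 + 182*n^2 - 14*n - 252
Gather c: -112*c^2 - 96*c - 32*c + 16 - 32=-112*c^2 - 128*c - 16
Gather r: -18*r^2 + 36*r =-18*r^2 + 36*r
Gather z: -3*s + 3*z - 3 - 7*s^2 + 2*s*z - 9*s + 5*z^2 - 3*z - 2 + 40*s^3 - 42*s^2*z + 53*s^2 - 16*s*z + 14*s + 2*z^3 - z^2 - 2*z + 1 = 40*s^3 + 46*s^2 + 2*s + 2*z^3 + 4*z^2 + z*(-42*s^2 - 14*s - 2) - 4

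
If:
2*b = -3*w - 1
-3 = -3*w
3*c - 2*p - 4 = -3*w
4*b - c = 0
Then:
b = -2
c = -8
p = -25/2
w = 1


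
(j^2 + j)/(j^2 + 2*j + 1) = j/(j + 1)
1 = 1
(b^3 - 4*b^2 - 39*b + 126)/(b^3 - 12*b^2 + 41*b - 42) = (b + 6)/(b - 2)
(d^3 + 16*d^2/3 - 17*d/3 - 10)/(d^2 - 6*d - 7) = (d^2 + 13*d/3 - 10)/(d - 7)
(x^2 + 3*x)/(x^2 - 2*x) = (x + 3)/(x - 2)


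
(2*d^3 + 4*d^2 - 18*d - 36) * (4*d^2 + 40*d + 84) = 8*d^5 + 96*d^4 + 256*d^3 - 528*d^2 - 2952*d - 3024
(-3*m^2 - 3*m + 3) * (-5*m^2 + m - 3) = 15*m^4 + 12*m^3 - 9*m^2 + 12*m - 9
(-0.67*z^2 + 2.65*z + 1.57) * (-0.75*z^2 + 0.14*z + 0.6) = 0.5025*z^4 - 2.0813*z^3 - 1.2085*z^2 + 1.8098*z + 0.942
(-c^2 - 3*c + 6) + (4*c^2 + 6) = 3*c^2 - 3*c + 12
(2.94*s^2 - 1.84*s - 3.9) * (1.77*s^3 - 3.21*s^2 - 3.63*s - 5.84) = 5.2038*s^5 - 12.6942*s^4 - 11.6688*s^3 + 2.0286*s^2 + 24.9026*s + 22.776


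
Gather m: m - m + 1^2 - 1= 0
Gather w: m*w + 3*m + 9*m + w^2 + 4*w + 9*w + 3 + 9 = 12*m + w^2 + w*(m + 13) + 12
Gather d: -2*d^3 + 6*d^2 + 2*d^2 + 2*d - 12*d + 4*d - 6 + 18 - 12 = -2*d^3 + 8*d^2 - 6*d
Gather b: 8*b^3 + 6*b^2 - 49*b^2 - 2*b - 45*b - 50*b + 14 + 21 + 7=8*b^3 - 43*b^2 - 97*b + 42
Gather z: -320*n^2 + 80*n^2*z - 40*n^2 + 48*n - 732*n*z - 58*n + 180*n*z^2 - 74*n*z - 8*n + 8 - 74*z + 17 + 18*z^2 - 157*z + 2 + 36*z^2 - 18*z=-360*n^2 - 18*n + z^2*(180*n + 54) + z*(80*n^2 - 806*n - 249) + 27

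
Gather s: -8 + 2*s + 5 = 2*s - 3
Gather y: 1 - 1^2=0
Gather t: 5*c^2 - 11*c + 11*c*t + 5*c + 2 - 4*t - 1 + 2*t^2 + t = 5*c^2 - 6*c + 2*t^2 + t*(11*c - 3) + 1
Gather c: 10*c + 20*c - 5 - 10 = 30*c - 15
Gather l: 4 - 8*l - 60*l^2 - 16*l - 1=-60*l^2 - 24*l + 3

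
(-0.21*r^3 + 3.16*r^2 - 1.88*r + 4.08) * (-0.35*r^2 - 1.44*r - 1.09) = 0.0735*r^5 - 0.8036*r^4 - 3.6635*r^3 - 2.1652*r^2 - 3.826*r - 4.4472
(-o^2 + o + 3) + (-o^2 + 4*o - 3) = -2*o^2 + 5*o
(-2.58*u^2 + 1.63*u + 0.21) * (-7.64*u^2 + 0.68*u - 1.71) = 19.7112*u^4 - 14.2076*u^3 + 3.9158*u^2 - 2.6445*u - 0.3591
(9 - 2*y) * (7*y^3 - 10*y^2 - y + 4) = -14*y^4 + 83*y^3 - 88*y^2 - 17*y + 36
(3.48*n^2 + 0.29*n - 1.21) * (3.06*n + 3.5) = 10.6488*n^3 + 13.0674*n^2 - 2.6876*n - 4.235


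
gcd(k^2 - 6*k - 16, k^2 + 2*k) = k + 2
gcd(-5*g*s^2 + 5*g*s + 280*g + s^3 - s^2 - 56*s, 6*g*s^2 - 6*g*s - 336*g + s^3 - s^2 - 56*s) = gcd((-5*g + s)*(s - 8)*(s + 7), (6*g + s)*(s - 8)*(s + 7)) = s^2 - s - 56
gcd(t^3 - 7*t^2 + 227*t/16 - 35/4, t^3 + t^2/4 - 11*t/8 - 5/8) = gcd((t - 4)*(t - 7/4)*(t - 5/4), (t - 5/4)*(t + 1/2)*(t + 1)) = t - 5/4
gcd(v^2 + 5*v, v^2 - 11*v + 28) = 1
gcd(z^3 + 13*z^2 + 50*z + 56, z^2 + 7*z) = z + 7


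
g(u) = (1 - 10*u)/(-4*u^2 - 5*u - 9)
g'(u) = (1 - 10*u)*(8*u + 5)/(-4*u^2 - 5*u - 9)^2 - 10/(-4*u^2 - 5*u - 9)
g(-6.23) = -0.48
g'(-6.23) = -0.09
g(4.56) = 0.39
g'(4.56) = -0.05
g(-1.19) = -1.48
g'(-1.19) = 0.38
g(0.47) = 0.30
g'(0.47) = 0.60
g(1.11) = 0.52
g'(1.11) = 0.14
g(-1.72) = -1.49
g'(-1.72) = -0.25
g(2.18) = 0.53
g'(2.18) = -0.05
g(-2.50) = -1.21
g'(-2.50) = -0.38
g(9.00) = 0.24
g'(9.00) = -0.02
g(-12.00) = -0.23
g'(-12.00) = -0.02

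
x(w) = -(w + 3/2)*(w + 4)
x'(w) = -2*w - 11/2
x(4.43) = -49.99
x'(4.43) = -14.36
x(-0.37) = -4.10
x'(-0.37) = -4.76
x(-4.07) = -0.18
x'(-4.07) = 2.64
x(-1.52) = 0.05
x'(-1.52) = -2.46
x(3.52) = -37.75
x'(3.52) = -12.54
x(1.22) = -14.20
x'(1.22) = -7.94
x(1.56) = -17.01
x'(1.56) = -8.62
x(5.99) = -74.83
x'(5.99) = -17.48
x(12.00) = -216.00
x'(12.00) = -29.50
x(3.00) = -31.50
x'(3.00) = -11.50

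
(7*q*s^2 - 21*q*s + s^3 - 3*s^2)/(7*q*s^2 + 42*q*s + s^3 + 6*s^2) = (s - 3)/(s + 6)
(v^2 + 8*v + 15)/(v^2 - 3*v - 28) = (v^2 + 8*v + 15)/(v^2 - 3*v - 28)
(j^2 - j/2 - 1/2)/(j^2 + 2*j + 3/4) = 2*(j - 1)/(2*j + 3)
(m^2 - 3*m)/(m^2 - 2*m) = (m - 3)/(m - 2)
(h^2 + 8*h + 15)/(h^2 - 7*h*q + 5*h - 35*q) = (-h - 3)/(-h + 7*q)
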